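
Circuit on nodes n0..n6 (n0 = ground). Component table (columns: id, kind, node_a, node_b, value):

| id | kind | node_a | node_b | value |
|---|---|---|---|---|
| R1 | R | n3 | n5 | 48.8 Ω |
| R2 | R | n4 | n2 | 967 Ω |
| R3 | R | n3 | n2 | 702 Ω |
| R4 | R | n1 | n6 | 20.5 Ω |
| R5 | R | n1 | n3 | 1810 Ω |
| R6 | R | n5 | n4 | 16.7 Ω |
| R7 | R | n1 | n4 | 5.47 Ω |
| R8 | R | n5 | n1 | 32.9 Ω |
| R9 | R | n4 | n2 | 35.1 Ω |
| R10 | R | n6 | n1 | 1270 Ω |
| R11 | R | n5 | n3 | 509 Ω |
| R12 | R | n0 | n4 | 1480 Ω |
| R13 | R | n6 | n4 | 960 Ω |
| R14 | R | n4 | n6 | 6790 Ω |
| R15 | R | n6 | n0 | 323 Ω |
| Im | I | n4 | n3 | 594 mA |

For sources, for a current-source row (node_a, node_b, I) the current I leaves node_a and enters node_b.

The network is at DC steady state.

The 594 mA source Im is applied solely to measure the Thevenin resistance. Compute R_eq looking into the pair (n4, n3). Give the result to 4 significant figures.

R_eq = 50.80 Ω

Element admittances at DC:
  Y(R1) = 0.02049 S between n3,n5
  Y(R2) = 0.001034 S between n4,n2
  Y(R3) = 0.001425 S between n3,n2
  Y(R4) = 0.04878 S between n1,n6
  Y(R5) = 0.0005525 S between n1,n3
  Y(R6) = 0.05988 S between n5,n4
  Y(R7) = 0.1828 S between n1,n4
  Y(R8) = 0.03040 S between n5,n1
  Y(R9) = 0.02849 S between n4,n2
  Y(R10) = 0.0007874 S between n6,n1
  Y(R11) = 0.001965 S between n5,n3
  Y(R12) = 0.0006757 S between n0,n4
  Y(R13) = 0.001042 S between n6,n4
  Y(R14) = 0.0001473 S between n4,n6
  Y(R15) = 0.003096 S between n6,n0
  Im: injects 0.594 A into n3 (from n4)
Assemble and solve the 6×6 MNA system:
  V(n1)=0.1992  V(n2)=0.6261  V(n3)=29.41  V(n4)=-0.7629  V(n5)=5.508  V(n6)=0.1665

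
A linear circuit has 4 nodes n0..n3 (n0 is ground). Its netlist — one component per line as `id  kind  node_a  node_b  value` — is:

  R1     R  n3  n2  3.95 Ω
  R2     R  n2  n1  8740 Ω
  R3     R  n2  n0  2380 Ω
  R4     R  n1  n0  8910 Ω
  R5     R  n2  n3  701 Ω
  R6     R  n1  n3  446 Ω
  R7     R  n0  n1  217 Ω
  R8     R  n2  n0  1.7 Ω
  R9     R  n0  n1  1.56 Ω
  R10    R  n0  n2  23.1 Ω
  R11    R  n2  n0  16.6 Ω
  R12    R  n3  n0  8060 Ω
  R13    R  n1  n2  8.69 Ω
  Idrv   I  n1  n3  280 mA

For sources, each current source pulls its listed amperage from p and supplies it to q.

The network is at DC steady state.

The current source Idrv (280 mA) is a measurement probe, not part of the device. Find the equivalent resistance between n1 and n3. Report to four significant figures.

R_eq = 6.067 Ω

Apply KCL at each of the 3 non-ground nodes and solve the resulting linear system.
Node n1: branches {R2, R4, R6, R7, R9, R13, Idrv} → V_1 = -0.3181
Node n2: branches {R1, R2, R3, R5, R8, R10, R11, R13} → V_2 = 0.2965
Node n3: branches {R1, R5, R6, R12, Idrv} → V_3 = 1.381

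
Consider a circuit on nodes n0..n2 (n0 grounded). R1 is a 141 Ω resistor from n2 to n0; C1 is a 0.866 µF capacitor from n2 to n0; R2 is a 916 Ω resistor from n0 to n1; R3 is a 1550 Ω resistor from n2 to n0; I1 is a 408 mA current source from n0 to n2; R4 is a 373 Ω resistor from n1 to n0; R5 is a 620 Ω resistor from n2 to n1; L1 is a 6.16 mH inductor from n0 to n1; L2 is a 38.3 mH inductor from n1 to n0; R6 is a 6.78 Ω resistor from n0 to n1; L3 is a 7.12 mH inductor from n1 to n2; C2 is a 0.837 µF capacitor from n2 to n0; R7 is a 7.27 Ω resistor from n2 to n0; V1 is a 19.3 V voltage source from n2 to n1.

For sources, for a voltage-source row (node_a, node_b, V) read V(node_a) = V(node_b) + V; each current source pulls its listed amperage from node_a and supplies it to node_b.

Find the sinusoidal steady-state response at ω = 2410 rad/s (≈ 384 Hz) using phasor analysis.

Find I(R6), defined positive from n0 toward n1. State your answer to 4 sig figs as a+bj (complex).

MNA unknowns: 2 node voltages V₁..V_2 plus 1 source current (V1)
R1: Y=0.007092+0.000j on G[2,0]
C1: Y=0.000+0.002087j on G[2,0]
R2: Y=0.001092+0.000j on G[0,1]
R3: Y=0.0006452+0.000j on G[2,0]
I1: z[0]−=0.408, z[2]+=0.408
R4: Y=0.002681+0.000j on G[1,0]
R5: Y=0.001613+0.000j on G[2,1]
L1: Y=0.000-0.06736j on G[0,1]
L2: Y=0.000-0.01083j on G[1,0]
R6: Y=0.1475+0.000j on G[0,1]
L3: Y=0.000-0.05828j on G[1,2]
C2: Y=0.000+0.002017j on G[2,0]
R7: Y=0.1376+0.000j on G[2,0]
V1: row V2−V1=19.3, i_V1 at 2,1
solve → V1=-7.542-2.151j, V2=11.76-2.151j
aux → i_V1=-1.340+1.389j

1.112+0.3173j A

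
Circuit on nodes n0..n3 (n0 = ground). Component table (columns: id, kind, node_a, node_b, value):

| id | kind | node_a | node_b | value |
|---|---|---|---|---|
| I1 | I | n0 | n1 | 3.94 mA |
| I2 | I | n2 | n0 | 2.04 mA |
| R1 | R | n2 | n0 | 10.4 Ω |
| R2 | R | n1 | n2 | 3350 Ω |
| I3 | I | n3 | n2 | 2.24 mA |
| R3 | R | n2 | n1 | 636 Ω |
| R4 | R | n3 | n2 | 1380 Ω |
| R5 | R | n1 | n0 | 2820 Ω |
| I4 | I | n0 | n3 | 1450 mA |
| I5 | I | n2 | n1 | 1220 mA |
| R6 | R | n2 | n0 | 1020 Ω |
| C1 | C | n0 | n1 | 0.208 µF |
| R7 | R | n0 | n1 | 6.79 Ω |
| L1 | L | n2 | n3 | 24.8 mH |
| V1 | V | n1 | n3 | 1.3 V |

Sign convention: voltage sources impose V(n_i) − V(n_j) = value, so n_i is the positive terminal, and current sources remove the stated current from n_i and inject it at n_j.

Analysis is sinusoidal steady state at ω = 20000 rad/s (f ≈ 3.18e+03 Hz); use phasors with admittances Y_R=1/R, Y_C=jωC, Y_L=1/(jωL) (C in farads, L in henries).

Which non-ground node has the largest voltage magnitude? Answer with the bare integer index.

1

Apply KCL at each of the 3 non-ground nodes and solve the resulting linear system.
Node n1: branches {I1, R2, R3, R5, I5, C1, R7, V1} → V_1 = 17.58-0.1201j
Node n2: branches {I2, R1, R2, I3, R3, R4, I5, R6, L1} → V_2 = -11.77-0.5702j
Node n3: branches {I3, R4, I4, L1, V1} → V_3 = 16.28-0.1201j
Source currents: i(V1)=-1.427-0.05623j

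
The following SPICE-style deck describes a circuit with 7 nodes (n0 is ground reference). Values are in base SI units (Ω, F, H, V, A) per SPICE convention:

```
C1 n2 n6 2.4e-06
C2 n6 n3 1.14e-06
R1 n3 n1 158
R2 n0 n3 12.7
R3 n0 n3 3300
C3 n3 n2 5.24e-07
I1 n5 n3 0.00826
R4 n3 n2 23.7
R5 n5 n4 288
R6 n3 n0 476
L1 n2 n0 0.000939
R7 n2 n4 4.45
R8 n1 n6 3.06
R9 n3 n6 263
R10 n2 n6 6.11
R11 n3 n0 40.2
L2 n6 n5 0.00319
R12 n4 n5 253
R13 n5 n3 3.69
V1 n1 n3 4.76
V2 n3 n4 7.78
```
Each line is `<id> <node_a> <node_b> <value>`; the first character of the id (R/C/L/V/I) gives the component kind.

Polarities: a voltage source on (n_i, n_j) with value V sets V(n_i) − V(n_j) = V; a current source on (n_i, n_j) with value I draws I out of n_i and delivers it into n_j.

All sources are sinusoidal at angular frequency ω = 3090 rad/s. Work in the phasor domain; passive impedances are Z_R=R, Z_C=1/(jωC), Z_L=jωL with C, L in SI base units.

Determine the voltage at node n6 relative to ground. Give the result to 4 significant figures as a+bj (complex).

MNA unknowns: 6 node voltages V₁..V_6 plus 2 source currents (V1, V2)
C1: Y=0.000+0.007416j on G[2,6]
C2: Y=0.000+0.003523j on G[6,3]
R1: Y=0.006329+0.000j on G[3,1]
R2: Y=0.07874+0.000j on G[0,3]
R3: Y=0.0003030+0.000j on G[0,3]
C3: Y=0.000+0.001619j on G[3,2]
I1: z[5]−=0.00826, z[3]+=0.00826
R4: Y=0.04219+0.000j on G[3,2]
R5: Y=0.003472+0.000j on G[5,4]
R6: Y=0.002101+0.000j on G[3,0]
L1: Y=0.000-0.3446j on G[2,0]
R7: Y=0.2247+0.000j on G[2,4]
R8: Y=0.3268+0.000j on G[1,6]
R9: Y=0.003802+0.000j on G[3,6]
R10: Y=0.1637+0.000j on G[2,6]
R11: Y=0.02488+0.000j on G[3,0]
L2: Y=0.000-0.1014j on G[6,5]
R12: Y=0.003953+0.000j on G[4,5]
R13: Y=0.2710+0.000j on G[5,3]
V1: row V1−V3=4.76, i_V1 at 1,3
V2: row V3−V4=7.78, i_V2 at 3,4
solve → V1=7.204-0.7733j, V2=-0.2379-0.7518j, V3=2.444-0.7733j, V4=-5.336-0.7733j, V5=2.577-1.474j, V6=4.501-0.4571j
aux → i_V1=-0.9134+0.1033j, i_V2=-1.204+0.0003744j

4.501-0.4571j V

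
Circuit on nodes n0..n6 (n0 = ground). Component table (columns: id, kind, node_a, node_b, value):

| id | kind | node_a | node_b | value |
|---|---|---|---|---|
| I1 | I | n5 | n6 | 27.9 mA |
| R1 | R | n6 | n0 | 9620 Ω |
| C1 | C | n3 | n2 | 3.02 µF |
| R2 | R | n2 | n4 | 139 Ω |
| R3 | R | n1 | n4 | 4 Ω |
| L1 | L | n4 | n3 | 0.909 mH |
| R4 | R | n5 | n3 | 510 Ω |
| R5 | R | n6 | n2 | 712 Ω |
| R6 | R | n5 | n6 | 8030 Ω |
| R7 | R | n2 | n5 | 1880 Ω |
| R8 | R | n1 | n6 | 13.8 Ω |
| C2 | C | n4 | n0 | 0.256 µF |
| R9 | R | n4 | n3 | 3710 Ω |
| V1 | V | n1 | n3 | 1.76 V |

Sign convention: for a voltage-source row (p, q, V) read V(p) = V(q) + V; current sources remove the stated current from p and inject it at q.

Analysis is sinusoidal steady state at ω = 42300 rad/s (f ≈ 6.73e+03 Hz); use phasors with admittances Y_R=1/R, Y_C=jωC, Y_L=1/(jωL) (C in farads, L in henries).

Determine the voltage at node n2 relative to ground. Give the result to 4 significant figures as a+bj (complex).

-1.676-0.2383j V

MNA unknowns: 6 node voltages V₁..V_6 plus 1 source current (V1)
I1: z[5]−=0.0279, z[6]+=0.0279
R1: Y=0.0001040+0.000j on G[6,0]
C1: Y=0.000+0.1277j on G[3,2]
R2: Y=0.007194+0.000j on G[2,4]
R3: Y=0.2500+0.000j on G[1,4]
L1: Y=0.000-0.02601j on G[4,3]
R4: Y=0.001961+0.000j on G[5,3]
R5: Y=0.001404+0.000j on G[6,2]
R6: Y=0.0001245+0.000j on G[5,6]
R7: Y=0.0005319+0.000j on G[2,5]
R8: Y=0.07246+0.000j on G[1,6]
C2: Y=0.000+0.01083j on G[4,0]
R9: Y=0.0002695+0.000j on G[4,3]
V1: row V1−V3=1.76, i_V1 at 1,3
solve → V1=0.06911-0.1651j, V2=-1.676-0.2383j, V3=-1.691-0.1651j, V4=0.001596+0.003761j, V5=-12.25-0.1800j, V6=0.3918-0.1663j
aux → i_V1=0.006503+0.04213j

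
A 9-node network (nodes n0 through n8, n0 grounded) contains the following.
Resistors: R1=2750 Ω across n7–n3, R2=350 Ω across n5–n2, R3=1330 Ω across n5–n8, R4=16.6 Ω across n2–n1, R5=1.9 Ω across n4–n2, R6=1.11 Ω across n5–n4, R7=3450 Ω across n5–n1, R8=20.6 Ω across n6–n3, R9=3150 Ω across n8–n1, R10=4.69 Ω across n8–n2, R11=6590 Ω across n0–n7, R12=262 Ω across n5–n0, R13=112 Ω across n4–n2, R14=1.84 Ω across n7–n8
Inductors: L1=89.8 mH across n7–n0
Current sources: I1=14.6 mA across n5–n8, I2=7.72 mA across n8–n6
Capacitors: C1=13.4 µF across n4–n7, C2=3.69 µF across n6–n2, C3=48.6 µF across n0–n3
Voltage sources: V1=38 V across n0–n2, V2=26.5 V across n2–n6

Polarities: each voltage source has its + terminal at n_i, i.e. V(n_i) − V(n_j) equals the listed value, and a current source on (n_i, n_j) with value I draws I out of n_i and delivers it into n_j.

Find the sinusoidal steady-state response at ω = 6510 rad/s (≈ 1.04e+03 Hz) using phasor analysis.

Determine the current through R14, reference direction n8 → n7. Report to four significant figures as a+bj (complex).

Apply KCL at each of the 8 non-ground nodes and solve the resulting linear system.
Node n1: branches {R4, R7, R9} → V_1 = -38.00-0.001166j
Node n2: branches {R2, R4, R5, R10, C2, R13, V1, V2} → V_2 = -38.00+0.000j
Node n3: branches {R1, R8, C3} → V_3 = -1.501+9.708j
Node n4: branches {R5, R6, C1, R13} → V_4 = -37.73-0.03893j
Node n5: branches {R2, R3, R6, R7, I1, R12} → V_5 = -37.58-0.03876j
Node n6: branches {R8, C2, I2, V2} → V_6 = -64.50+0.000j
Node n7: branches {R1, L1, C1, R11, R14} → V_7 = -37.97-0.2623j
Node n8: branches {R3, I1, R9, R10, R14, I2} → V_8 = -37.97-0.1881j
Source currents: i(V1)=-3.221-0.4101j, i(V2)=-3.066-1.108j

1.167e-05+0.04029j A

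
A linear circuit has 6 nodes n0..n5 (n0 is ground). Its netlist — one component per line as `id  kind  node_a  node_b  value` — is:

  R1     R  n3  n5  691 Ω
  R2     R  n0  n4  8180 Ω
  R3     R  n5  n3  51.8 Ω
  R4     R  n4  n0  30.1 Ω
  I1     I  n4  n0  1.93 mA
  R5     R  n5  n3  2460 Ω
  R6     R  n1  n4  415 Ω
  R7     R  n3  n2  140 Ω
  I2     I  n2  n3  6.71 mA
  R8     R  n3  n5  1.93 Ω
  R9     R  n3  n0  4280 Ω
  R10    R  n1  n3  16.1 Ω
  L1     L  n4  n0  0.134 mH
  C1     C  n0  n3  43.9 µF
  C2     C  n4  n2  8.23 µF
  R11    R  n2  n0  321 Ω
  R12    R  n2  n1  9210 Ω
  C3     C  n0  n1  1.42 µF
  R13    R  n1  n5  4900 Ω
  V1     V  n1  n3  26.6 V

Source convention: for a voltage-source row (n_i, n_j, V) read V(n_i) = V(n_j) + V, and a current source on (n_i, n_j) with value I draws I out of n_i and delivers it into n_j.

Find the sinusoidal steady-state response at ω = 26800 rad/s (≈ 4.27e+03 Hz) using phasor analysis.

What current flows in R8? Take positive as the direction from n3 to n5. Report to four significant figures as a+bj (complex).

Element admittances at ω=26800 rad/s:
  Y(R1) = 0.001447+0.000j S between n3,n5
  Y(R2) = 0.0001222+0.000j S between n0,n4
  Y(R3) = 0.01931+0.000j S between n5,n3
  Y(R4) = 0.03322+0.000j S between n4,n0
  I1: injects 0.00193 A into n0 (from n4)
  Y(R5) = 0.0004065+0.000j S between n5,n3
  Y(R6) = 0.002410+0.000j S between n1,n4
  Y(R7) = 0.007143+0.000j S between n3,n2
  I2: injects 0.00671 A into n3 (from n2)
  Y(R8) = 0.5181+0.000j S between n3,n5
  Y(R9) = 0.0002336+0.000j S between n3,n0
  Y(R10) = 0.06211+0.000j S between n1,n3
  Y(L1) = 0.000-0.2785j S between n4,n0
  Y(C1) = 0.000+1.177j S between n0,n3
  Y(C2) = 0.000+0.2206j S between n4,n2
  Y(R11) = 0.003115+0.000j S between n2,n0
  Y(R12) = 0.0001086+0.000j S between n2,n1
  Y(C3) = 0.000+0.03806j S between n0,n1
  Y(R13) = 0.0002041+0.000j S between n1,n5
  V1: constraint V(n1)−V(n3) = 26.6
Assemble and solve the 6×6 MNA system:
  V(n1)=25.77+0.04267j  V(n2)=0.02037+0.2218j  V(n3)=-0.8321+0.04267j  V(n4)=0.02939+0.1761j  V(n5)=-0.8221+0.04267j
  i(V1)=-1.721-0.9803j

-0.005214+0.000j A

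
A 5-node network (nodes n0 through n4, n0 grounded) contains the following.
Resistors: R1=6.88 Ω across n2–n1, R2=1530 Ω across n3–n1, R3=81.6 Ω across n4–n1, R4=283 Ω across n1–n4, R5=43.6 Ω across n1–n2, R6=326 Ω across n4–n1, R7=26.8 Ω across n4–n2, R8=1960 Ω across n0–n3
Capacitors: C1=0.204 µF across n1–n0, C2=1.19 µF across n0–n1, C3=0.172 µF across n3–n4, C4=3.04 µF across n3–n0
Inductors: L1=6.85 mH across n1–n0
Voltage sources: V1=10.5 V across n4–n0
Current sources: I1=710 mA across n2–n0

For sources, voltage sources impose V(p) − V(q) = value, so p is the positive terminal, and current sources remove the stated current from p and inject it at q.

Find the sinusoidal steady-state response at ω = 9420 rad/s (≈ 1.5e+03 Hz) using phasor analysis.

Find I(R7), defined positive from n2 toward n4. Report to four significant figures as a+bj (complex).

MNA unknowns: 4 node voltages V₁..V_4 plus 1 source current (V1)
R1: Y=0.1453+0.000j on G[2,1]
C1: Y=0.000+0.001922j on G[1,0]
R2: Y=0.0006536+0.000j on G[3,1]
R3: Y=0.01225+0.000j on G[4,1]
C2: Y=0.000+0.01121j on G[0,1]
R4: Y=0.003534+0.000j on G[1,4]
L1: Y=0.000-0.01550j on G[1,0]
R5: Y=0.02294+0.000j on G[1,2]
C3: Y=0.000+0.001620j on G[3,4]
C4: Y=0.000+0.02864j on G[3,0]
R6: Y=0.003067+0.000j on G[4,1]
R7: Y=0.03731+0.000j on G[4,2]
R8: Y=0.0005102+0.000j on G[0,3]
V1: row V4−V0=10.5, i_V1 at 4,0
I1: z[2]−=0.71, z[0]+=0.71
solve → V1=-1.238-0.05789j, V2=-2.561-0.04739j, V3=0.5592+0.04825j, V4=10.50+0.000j
aux → i_V1=-0.7088-0.01897j

-0.4874-0.001768j A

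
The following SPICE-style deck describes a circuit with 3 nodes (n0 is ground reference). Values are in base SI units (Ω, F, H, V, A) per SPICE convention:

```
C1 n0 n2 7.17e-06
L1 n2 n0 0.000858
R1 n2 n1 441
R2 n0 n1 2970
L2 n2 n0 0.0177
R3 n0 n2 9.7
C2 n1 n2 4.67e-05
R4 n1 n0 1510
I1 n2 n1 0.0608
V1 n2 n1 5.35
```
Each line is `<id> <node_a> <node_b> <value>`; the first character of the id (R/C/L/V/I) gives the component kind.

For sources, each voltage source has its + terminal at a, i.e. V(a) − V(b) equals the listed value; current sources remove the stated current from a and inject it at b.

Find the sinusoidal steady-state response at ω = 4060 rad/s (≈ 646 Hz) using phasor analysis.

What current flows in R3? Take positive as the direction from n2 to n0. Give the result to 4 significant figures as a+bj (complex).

0.0006767+0.001767j A

MNA unknowns: 2 node voltages V₁..V_2 plus 1 source current (V1)
C1: Y=0.000+0.02911j on G[0,2]
L1: Y=0.000-0.2871j on G[2,0]
R1: Y=0.002268+0.000j on G[2,1]
R2: Y=0.0003367+0.000j on G[0,1]
L2: Y=0.000-0.01392j on G[2,0]
R3: Y=0.1031+0.000j on G[0,2]
C2: Y=0.000+0.1896j on G[1,2]
R4: Y=0.0006623+0.000j on G[1,0]
I1: z[2]−=0.0608, z[1]+=0.0608
V1: row V2−V1=5.35, i_V1 at 2,1
solve → V1=-5.343+0.01714j, V2=0.006564+0.01714j
aux → i_V1=-0.07827-1.014j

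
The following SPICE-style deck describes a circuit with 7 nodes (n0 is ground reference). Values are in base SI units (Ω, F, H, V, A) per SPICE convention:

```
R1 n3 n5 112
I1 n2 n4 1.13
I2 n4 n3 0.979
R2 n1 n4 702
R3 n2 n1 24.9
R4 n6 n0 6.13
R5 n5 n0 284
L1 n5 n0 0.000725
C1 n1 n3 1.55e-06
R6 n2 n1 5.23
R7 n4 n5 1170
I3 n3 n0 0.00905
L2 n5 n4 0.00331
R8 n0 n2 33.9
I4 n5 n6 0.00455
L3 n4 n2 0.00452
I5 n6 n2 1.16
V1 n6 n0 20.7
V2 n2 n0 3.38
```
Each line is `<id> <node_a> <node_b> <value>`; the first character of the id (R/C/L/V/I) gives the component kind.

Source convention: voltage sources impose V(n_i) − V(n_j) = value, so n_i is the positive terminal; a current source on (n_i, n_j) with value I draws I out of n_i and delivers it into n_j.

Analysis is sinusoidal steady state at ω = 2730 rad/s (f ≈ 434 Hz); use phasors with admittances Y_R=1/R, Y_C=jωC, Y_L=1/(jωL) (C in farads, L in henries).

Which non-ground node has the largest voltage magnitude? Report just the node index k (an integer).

Apply KCL at each of the 6 non-ground nodes and solve the resulting linear system.
Node n1: branches {R2, R3, C1, R6} → V_1 = 4.113+1.576j
Node n2: branches {I1, R3, R6, R8, L3, I5, V2} → V_2 = 3.380+0.000j
Node n3: branches {R1, I2, C1, I3} → V_3 = 90.25-39.23j
Node n4: branches {I1, I2, R2, R7, L2, L3} → V_4 = 1.983+1.718j
Node n5: branches {R1, R5, L1, R7, L2, I4} → V_5 = 0.9570+1.592j
Node n6: branches {R4, I4, I5, V1} → V_6 = 20.70+0.000j
Source currents: i(V1)=-4.532+0.000j, i(V2)=0.2391+0.4779j

3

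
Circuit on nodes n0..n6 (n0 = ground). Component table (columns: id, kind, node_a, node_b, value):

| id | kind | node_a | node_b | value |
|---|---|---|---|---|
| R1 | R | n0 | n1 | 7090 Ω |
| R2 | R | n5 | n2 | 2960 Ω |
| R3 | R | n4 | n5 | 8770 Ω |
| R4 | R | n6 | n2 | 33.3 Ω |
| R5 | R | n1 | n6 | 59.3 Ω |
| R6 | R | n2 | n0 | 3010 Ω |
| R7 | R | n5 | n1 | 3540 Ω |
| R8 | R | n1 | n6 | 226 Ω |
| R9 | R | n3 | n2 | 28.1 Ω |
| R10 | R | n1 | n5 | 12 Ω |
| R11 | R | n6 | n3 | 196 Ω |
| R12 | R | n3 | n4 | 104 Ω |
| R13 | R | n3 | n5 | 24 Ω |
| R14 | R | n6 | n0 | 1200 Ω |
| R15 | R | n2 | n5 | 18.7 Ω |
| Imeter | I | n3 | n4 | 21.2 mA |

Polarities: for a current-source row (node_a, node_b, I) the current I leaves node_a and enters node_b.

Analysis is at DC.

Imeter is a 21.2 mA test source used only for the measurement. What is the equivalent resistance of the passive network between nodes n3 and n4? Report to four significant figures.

R_eq = 102.8 Ω

MNA unknowns: 6 node voltages V₁..V_6
R1: Y=0.0001410 on G[0,1]
R2: Y=0.0003378 on G[5,2]
R3: Y=0.0001140 on G[4,5]
R4: Y=0.03003 on G[6,2]
R5: Y=0.01686 on G[1,6]
R6: Y=0.0003322 on G[2,0]
R7: Y=0.0002825 on G[5,1]
R8: Y=0.004425 on G[1,6]
R9: Y=0.03559 on G[3,2]
R10: Y=0.08333 on G[1,5]
R11: Y=0.005102 on G[6,3]
R12: Y=0.009615 on G[3,4]
R13: Y=0.04167 on G[3,5]
R14: Y=0.0008333 on G[6,0]
R15: Y=0.05348 on G[2,5]
Imeter: z[3]−=0.0212, z[4]+=0.0212
solve → V1=0.0008825, V2=-0.0002696, V3=-0.002565, V4=2.176, V5=0.001119, V6=-4.186e-05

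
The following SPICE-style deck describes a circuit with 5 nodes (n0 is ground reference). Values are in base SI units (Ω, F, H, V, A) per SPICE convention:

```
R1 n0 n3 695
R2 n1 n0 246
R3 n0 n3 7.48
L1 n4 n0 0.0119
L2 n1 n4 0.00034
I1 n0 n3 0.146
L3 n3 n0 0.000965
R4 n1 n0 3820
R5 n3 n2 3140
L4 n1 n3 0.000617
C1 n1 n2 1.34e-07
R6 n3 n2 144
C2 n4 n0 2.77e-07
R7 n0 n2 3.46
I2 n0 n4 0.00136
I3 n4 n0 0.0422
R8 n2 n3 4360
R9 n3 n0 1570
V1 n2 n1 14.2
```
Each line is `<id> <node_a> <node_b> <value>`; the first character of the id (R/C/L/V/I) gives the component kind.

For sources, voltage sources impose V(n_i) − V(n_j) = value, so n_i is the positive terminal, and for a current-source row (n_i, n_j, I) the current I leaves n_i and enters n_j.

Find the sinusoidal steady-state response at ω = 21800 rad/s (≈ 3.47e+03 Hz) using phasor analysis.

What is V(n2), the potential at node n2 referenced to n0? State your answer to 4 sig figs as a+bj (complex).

1.435-2.168j V

Element admittances at ω=21800 rad/s:
  Y(R1) = 0.001439+0.000j S between n0,n3
  Y(R2) = 0.004065+0.000j S between n1,n0
  Y(R3) = 0.1337+0.000j S between n0,n3
  Y(L1) = 0.000-0.003855j S between n4,n0
  Y(L2) = 0.000-0.1349j S between n1,n4
  I1: injects 0.146 A into n3 (from n0)
  Y(L3) = 0.000-0.04754j S between n3,n0
  Y(R4) = 0.0002618+0.000j S between n1,n0
  Y(R5) = 0.0003185+0.000j S between n3,n2
  Y(L4) = 0.000-0.07435j S between n1,n3
  Y(C1) = 0.000+0.002921j S between n1,n2
  Y(R6) = 0.006944+0.000j S between n3,n2
  Y(C2) = 0.000+0.006039j S between n4,n0
  Y(R7) = 0.2890+0.000j S between n0,n2
  I2: injects 0.00136 A into n4 (from n0)
  I3: injects 0.0422 A into n0 (from n4)
  Y(R8) = 0.0002294+0.000j S between n2,n3
  Y(R9) = 0.0006369+0.000j S between n3,n0
  V1: constraint V(n2)−V(n1) = 14.2
Assemble and solve the 5×5 MNA system:
  V(n1)=-12.76-2.168j  V(n2)=1.435-2.168j  V(n3)=-3.231+3.762j  V(n4)=-12.97-2.511j
  i(V1)=-0.4498+0.6296j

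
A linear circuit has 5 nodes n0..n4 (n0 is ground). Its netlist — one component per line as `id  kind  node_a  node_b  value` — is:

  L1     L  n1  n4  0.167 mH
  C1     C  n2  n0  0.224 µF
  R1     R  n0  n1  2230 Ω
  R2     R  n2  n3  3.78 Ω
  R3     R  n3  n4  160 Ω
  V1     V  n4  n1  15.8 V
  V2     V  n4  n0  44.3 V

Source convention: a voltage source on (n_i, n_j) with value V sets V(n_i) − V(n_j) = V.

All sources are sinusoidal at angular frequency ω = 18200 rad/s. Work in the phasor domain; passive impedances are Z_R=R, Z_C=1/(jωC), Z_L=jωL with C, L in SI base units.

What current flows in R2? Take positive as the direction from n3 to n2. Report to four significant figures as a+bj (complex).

0.08340+0.1249j A

Element admittances at ω=18200 rad/s:
  Y(L1) = 0.000-0.3290j S between n1,n4
  Y(C1) = 0.000+0.004077j S between n2,n0
  Y(R1) = 0.0004484+0.000j S between n0,n1
  Y(R2) = 0.2646+0.000j S between n2,n3
  Y(R3) = 0.006250+0.000j S between n3,n4
  V1: constraint V(n4)−V(n1) = 15.8
  V2: constraint V(n4)−V(n0) = 44.3
Assemble and solve the 6×6 MNA system:
  V(n1)=28.50+0.000j  V(n2)=30.64-20.46j  V(n3)=30.96-19.99j  V(n4)=44.30+0.000j
  i(V1)=0.01278+5.198j  i(V2)=-0.09618-0.1249j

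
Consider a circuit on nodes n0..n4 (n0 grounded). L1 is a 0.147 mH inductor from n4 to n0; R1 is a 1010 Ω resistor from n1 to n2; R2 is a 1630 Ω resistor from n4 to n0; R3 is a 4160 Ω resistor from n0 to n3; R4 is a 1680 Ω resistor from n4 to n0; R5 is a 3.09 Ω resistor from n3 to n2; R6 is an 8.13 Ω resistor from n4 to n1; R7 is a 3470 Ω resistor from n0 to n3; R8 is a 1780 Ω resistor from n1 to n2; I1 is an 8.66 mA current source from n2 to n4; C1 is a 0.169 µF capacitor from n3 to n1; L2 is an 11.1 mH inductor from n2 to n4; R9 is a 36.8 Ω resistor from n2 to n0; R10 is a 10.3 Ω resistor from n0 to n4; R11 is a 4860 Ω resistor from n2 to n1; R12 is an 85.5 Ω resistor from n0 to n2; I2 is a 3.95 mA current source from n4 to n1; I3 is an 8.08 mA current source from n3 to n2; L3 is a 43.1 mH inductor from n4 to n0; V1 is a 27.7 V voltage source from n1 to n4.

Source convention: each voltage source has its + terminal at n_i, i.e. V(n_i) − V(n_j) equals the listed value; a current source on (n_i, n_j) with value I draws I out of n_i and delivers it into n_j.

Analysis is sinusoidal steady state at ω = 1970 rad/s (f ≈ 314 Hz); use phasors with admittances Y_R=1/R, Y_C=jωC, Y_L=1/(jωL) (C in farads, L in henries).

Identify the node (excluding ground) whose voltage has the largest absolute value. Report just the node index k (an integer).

Element admittances at ω=1970 rad/s:
  Y(L1) = 0.000-3.453j S between n4,n0
  Y(R1) = 0.0009901+0.000j S between n1,n2
  Y(R2) = 0.0006135+0.000j S between n4,n0
  Y(R3) = 0.0002404+0.000j S between n0,n3
  Y(R4) = 0.0005952+0.000j S between n4,n0
  Y(R5) = 0.3236+0.000j S between n3,n2
  Y(R6) = 0.1230+0.000j S between n4,n1
  Y(R7) = 0.0002882+0.000j S between n0,n3
  Y(R8) = 0.0005618+0.000j S between n1,n2
  I1: injects 0.00866 A into n4 (from n2)
  Y(C1) = 0.000+0.0003329j S between n3,n1
  Y(L2) = 0.000-0.04573j S between n2,n4
  Y(R9) = 0.02717+0.000j S between n2,n0
  Y(R10) = 0.09709+0.000j S between n0,n4
  Y(R11) = 0.0002058+0.000j S between n2,n1
  Y(R12) = 0.01170+0.000j S between n0,n2
  I2: injects 0.00395 A into n1 (from n4)
  I3: injects 0.00808 A into n2 (from n3)
  Y(L3) = 0.000-0.01178j S between n4,n0
  V1: constraint V(n1)−V(n4) = 27.7
Assemble and solve the 5×5 MNA system:
  V(n1)=27.71-0.003925j  V(n2)=0.3294+0.5799j  V(n3)=0.3045+0.6071j  V(n4)=0.006487-0.003925j
  i(V1)=-3.452-0.008097j

1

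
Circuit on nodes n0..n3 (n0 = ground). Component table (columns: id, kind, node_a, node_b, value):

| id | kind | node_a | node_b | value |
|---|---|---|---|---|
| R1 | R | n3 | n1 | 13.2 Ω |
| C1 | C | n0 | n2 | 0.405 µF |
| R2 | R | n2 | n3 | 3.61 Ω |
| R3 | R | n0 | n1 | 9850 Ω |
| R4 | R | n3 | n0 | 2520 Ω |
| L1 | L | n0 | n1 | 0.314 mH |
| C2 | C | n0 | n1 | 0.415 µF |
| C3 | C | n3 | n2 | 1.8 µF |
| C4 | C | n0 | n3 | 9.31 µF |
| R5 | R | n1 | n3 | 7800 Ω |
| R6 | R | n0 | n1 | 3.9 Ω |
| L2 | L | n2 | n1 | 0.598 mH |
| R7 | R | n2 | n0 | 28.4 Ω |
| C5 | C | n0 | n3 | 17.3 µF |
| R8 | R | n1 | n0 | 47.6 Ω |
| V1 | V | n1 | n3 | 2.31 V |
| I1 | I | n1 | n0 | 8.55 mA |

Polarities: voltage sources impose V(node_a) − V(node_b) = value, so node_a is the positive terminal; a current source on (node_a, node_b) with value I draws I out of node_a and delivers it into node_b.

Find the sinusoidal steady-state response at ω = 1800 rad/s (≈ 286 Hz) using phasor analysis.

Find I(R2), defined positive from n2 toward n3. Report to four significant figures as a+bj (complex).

Apply KCL at each of the 3 non-ground nodes and solve the resulting linear system.
Node n1: branches {R1, R3, L1, C2, R5, R6, L2, R8, V1, I1} → V_1 = -0.07476+0.01303j
Node n2: branches {C1, R2, C3, L2, R7} → V_2 = -0.2758-0.6080j
Node n3: branches {R1, R2, R4, C3, C4, R5, C5, V1} → V_3 = -2.385+0.01303j
Source currents: i(V1)=-0.7631+0.05097j

0.5842-0.1720j A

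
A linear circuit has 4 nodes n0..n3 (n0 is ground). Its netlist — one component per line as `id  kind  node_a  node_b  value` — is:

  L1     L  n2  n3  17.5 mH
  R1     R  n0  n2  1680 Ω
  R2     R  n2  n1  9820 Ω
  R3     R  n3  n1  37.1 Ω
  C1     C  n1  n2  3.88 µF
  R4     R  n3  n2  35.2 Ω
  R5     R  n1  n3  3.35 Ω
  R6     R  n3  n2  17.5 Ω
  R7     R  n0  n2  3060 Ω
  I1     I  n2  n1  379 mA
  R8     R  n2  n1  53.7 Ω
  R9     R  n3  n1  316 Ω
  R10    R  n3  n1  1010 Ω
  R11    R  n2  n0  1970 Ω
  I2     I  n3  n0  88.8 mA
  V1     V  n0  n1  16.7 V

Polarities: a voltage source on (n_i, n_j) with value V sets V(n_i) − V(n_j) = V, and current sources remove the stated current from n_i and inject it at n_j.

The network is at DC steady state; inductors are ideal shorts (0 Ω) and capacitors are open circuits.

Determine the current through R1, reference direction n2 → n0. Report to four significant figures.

Element admittances at DC:
  L1: short n2↔n3 (DC inductor)
  Y(R1) = 0.0005952 S between n0,n2
  Y(R2) = 0.0001018 S between n2,n1
  Y(R3) = 0.02695 S between n3,n1
  Y(C1) = 0.000 S between n1,n2
  Y(R4) = 0.02841 S between n3,n2
  Y(R5) = 0.2985 S between n1,n3
  Y(R6) = 0.05714 S between n3,n2
  Y(R7) = 0.0003268 S between n0,n2
  I1: injects 0.379 A into n1 (from n2)
  Y(R8) = 0.01862 S between n2,n1
  Y(R9) = 0.003165 S between n3,n1
  Y(R10) = 0.0009901 S between n3,n1
  Y(R11) = 0.0005076 S between n2,n0
  I2: injects 0.0888 A into n0 (from n3)
  V1: constraint V(n0)−V(n1) = 16.7
Assemble and solve the 5×5 MNA system:
  V(n1)=-16.70  V(n2)=-17.97  V(n3)=-17.97
  i(L1)=-0.3295  i(V1)=0.06311

-0.01070 A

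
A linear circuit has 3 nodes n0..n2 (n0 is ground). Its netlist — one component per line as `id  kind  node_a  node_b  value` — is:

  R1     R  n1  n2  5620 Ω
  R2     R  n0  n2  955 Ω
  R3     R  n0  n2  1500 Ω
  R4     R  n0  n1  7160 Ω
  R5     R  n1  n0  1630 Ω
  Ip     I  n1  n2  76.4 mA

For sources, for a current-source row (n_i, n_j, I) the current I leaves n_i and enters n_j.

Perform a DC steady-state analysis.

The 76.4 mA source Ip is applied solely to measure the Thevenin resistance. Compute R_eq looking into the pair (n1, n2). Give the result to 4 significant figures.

Apply KCL at each of the 2 non-ground nodes and solve the resulting linear system.
Node n1: branches {R1, R4, R5, Ip} → V_1 = -75.70
Node n2: branches {R1, R2, R3, Ip} → V_2 = 33.27

R_eq = 1426. Ω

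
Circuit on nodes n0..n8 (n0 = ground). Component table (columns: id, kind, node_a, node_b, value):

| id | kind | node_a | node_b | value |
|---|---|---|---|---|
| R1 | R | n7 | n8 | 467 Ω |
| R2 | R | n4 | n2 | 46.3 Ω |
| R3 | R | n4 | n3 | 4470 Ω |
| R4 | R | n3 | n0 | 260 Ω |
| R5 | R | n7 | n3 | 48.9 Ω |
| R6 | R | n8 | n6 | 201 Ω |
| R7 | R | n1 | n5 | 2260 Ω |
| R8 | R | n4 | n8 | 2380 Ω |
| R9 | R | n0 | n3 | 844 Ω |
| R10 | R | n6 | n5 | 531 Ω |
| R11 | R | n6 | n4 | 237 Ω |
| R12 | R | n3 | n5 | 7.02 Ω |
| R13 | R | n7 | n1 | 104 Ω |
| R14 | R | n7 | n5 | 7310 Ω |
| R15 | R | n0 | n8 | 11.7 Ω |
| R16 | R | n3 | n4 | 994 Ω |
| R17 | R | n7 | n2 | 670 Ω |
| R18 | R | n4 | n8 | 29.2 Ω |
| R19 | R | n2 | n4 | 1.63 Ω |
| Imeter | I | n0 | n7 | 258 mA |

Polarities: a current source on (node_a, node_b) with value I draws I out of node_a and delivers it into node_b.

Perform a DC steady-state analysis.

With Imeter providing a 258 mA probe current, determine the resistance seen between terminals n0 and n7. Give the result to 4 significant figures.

MNA unknowns: 8 node voltages V₁..V_8
R1: Y=0.002141 on G[7,8]
R2: Y=0.02160 on G[4,2]
R3: Y=0.0002237 on G[4,3]
R4: Y=0.003846 on G[3,0]
R5: Y=0.02045 on G[7,3]
R6: Y=0.004975 on G[8,6]
R7: Y=0.0004425 on G[1,5]
R8: Y=0.0004202 on G[4,8]
R9: Y=0.001185 on G[0,3]
R10: Y=0.001883 on G[6,5]
R11: Y=0.004219 on G[6,4]
R12: Y=0.1425 on G[3,5]
R13: Y=0.009615 on G[7,1]
R14: Y=0.0001368 on G[7,5]
R15: Y=0.08547 on G[0,8]
R16: Y=0.001006 on G[3,4]
R17: Y=0.001493 on G[7,2]
R18: Y=0.03425 on G[4,8]
R19: Y=0.6135 on G[2,4]
Imeter: z[0]−=0.258, z[7]+=0.258
solve → V1=29.00, V2=3.797, V3=21.70, V4=3.737, V5=21.52, V6=5.865, V7=29.35, V8=1.741

R_eq = 113.7 Ω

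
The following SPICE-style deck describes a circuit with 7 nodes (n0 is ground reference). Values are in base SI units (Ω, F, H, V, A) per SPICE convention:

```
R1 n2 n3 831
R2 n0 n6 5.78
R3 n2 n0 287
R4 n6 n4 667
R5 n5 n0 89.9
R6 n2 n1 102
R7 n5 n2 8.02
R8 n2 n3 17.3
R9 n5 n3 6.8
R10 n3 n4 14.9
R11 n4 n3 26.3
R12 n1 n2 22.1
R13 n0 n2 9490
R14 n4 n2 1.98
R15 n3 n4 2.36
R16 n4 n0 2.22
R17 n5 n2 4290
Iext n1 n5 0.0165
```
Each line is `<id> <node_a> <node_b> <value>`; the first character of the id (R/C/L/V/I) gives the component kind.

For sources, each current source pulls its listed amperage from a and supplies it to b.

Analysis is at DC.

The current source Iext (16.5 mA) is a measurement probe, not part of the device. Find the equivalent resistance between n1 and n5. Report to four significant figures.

R_eq = 22.46 Ω

Element admittances at DC:
  Y(R1) = 0.001203 S between n2,n3
  Y(R2) = 0.1730 S between n0,n6
  Y(R3) = 0.003484 S between n2,n0
  Y(R4) = 0.001499 S between n6,n4
  Y(R5) = 0.01112 S between n5,n0
  Y(R6) = 0.009804 S between n2,n1
  Y(R7) = 0.1247 S between n5,n2
  Y(R8) = 0.05780 S between n2,n3
  Y(R9) = 0.1471 S between n5,n3
  Y(R10) = 0.06711 S between n3,n4
  Y(R11) = 0.03802 S between n4,n3
  Y(R12) = 0.04525 S between n1,n2
  Y(R13) = 0.0001054 S between n0,n2
  Y(R14) = 0.5051 S between n4,n2
  Y(R15) = 0.4237 S between n3,n4
  Y(R16) = 0.4505 S between n4,n0
  Y(R17) = 0.0002331 S between n5,n2
  Iext: injects 0.0165 A into n5 (from n1)
Assemble and solve the 6×6 MNA system:
  V(n1)=-0.3134  V(n2)=-0.01366  V(n3)=0.009402  V(n4)=-0.001298  V(n5)=0.05714  V(n6)=-1.115e-05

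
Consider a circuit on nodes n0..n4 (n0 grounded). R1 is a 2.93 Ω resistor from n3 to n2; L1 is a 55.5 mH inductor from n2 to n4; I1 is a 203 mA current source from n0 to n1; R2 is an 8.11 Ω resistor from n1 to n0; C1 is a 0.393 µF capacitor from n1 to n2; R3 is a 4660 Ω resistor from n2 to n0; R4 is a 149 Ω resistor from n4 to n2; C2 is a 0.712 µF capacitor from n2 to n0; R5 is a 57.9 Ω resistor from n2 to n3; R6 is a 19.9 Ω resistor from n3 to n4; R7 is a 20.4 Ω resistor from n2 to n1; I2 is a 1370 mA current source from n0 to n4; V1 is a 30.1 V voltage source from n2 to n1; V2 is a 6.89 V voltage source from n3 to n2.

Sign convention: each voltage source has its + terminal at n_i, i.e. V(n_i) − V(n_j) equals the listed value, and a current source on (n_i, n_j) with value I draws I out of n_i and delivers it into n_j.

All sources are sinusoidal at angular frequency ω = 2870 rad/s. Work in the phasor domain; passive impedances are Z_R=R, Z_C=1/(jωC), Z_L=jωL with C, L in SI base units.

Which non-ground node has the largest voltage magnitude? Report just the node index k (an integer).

4

MNA unknowns: 4 node voltages V₁..V_4 plus 2 source currents (V1, V2)
R1: Y=0.3413+0.000j on G[3,2]
L1: Y=0.000-0.006278j on G[2,4]
I1: z[0]−=0.203, z[1]+=0.203
R2: Y=0.1233+0.000j on G[1,0]
C1: Y=0.000+0.001128j on G[1,2]
R3: Y=0.0002146+0.000j on G[2,0]
R4: Y=0.006711+0.000j on G[4,2]
C2: Y=0.000+0.002043j on G[2,0]
R5: Y=0.01727+0.000j on G[2,3]
R6: Y=0.05025+0.000j on G[3,4]
R7: Y=0.04902+0.000j on G[2,1]
I2: z[0]−=1.37, z[4]+=1.37
V1: row V2−V1=30.1, i_V1 at 2,1
V2: row V3−V2=6.89, i_V2 at 3,2
solve → V1=12.67-0.7076j, V2=42.77-0.7076j, V3=49.66-0.7076j, V4=72.54+2.573j
aux → i_V1=-0.1161-0.1212j, i_V2=-1.321+0.1649j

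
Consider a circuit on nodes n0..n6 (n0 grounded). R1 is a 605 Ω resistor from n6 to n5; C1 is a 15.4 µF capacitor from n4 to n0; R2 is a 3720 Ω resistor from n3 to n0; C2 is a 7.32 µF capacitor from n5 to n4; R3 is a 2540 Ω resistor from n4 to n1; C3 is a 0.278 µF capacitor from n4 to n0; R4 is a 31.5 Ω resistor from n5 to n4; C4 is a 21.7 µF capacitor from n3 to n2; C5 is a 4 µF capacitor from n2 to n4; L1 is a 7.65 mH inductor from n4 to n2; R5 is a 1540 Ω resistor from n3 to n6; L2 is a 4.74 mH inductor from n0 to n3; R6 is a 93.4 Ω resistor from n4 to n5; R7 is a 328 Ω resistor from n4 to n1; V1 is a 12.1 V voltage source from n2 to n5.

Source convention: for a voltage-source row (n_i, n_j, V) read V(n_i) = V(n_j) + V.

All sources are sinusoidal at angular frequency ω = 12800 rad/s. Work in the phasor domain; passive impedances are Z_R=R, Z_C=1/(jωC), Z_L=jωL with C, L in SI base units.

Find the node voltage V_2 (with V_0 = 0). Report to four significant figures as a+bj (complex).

11.04-0.7548j V

Apply KCL at each of the 6 non-ground nodes and solve the resulting linear system.
Node n1: branches {R3, R7} → V_1 = 0.9654-0.04730j
Node n2: branches {C4, C5, L1, V1} → V_2 = 11.04-0.7548j
Node n3: branches {R2, C4, R5, L2} → V_3 = 11.74-0.7675j
Node n4: branches {C1, C2, R3, C3, R4, C5, L1, R6, R7} → V_4 = 0.9654-0.04730j
Node n5: branches {R1, C2, R4, R6, V1} → V_5 = -1.055-0.7548j
Node n6: branches {R1, R5} → V_6 = 2.554-0.7583j
Source currents: i(V1)=-0.02547-0.2194j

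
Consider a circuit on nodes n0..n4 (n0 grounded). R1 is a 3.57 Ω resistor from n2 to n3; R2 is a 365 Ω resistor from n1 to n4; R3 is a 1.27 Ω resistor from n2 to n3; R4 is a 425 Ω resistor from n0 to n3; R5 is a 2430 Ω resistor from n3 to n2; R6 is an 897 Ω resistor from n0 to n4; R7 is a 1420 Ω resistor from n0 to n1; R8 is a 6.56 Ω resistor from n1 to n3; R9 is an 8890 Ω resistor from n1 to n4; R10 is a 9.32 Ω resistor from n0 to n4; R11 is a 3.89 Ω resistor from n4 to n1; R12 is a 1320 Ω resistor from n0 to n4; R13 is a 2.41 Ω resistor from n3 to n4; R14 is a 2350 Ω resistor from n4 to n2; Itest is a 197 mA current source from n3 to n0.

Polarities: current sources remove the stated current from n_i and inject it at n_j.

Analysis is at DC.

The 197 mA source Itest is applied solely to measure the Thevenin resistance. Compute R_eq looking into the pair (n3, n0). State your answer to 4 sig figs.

R_eq = 10.77 Ω

Element admittances at DC:
  Y(R1) = 0.2801 S between n2,n3
  Y(R2) = 0.002740 S between n1,n4
  Y(R3) = 0.7874 S between n2,n3
  Y(R4) = 0.002353 S between n0,n3
  Y(R5) = 0.0004115 S between n3,n2
  Y(R6) = 0.001115 S between n0,n4
  Y(R7) = 0.0007042 S between n0,n1
  Y(R8) = 0.1524 S between n1,n3
  Y(R9) = 0.0001125 S between n1,n4
  Y(R10) = 0.1073 S between n0,n4
  Y(R11) = 0.2571 S between n4,n1
  Y(R12) = 0.0007576 S between n0,n4
  Y(R13) = 0.4149 S between n3,n4
  Y(R14) = 0.0004255 S between n4,n2
  Itest: injects 0.197 A into n0 (from n3)
Assemble and solve the 4×4 MNA system:
  V(n1)=-1.882  V(n2)=-2.121  V(n3)=-2.121  V(n4)=-1.747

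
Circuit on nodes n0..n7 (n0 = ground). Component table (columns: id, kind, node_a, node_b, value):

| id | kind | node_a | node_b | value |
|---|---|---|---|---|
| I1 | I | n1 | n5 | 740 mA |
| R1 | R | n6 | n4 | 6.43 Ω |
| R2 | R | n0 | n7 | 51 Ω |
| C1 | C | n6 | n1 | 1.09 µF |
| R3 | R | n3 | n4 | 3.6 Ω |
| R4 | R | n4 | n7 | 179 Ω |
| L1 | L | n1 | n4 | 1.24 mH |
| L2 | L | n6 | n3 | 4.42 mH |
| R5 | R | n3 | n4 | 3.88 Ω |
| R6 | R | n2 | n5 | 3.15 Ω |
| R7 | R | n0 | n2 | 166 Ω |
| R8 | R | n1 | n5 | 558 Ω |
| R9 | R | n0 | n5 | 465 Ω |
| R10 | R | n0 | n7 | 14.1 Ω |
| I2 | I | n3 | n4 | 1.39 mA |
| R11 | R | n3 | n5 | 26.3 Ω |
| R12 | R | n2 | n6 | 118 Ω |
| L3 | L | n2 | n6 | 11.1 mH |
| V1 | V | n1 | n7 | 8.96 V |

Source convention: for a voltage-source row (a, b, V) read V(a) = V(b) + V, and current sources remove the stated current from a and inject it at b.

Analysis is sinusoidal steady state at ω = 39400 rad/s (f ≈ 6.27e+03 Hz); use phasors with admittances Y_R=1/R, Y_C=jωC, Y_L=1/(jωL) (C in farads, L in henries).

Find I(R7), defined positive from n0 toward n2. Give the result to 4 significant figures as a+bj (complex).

-0.1663+0.04879j A

MNA unknowns: 7 node voltages V₁..V_7 plus 1 source current (V1)
I1: z[1]−=0.74, z[5]+=0.74
R1: Y=0.1555+0.000j on G[6,4]
R2: Y=0.01961+0.000j on G[0,7]
C1: Y=0.000+0.04295j on G[6,1]
R3: Y=0.2778+0.000j on G[3,4]
R4: Y=0.005587+0.000j on G[4,7]
L1: Y=0.000-0.02047j on G[1,4]
L2: Y=0.000-0.005742j on G[6,3]
R5: Y=0.2577+0.000j on G[3,4]
R6: Y=0.3175+0.000j on G[2,5]
R7: Y=0.006024+0.000j on G[0,2]
R8: Y=0.001792+0.000j on G[1,5]
R9: Y=0.002151+0.000j on G[0,5]
R10: Y=0.07092+0.000j on G[0,7]
I2: z[3]−=0.00139, z[4]+=0.00139
R11: Y=0.03802+0.000j on G[3,5]
R12: Y=0.008475+0.000j on G[2,6]
L3: Y=0.000-0.002287j on G[2,6]
V1: row V1−V7=8.96, i_V1 at 1,7
solve → V1=6.446+0.7341j, V2=27.61-8.099j, V3=19.03-10.07j, V4=18.39-10.24j, V5=28.49-8.215j, V6=15.49-12.79j, V7=-2.514+0.7341j
aux → i_V1=-0.3444+0.1278j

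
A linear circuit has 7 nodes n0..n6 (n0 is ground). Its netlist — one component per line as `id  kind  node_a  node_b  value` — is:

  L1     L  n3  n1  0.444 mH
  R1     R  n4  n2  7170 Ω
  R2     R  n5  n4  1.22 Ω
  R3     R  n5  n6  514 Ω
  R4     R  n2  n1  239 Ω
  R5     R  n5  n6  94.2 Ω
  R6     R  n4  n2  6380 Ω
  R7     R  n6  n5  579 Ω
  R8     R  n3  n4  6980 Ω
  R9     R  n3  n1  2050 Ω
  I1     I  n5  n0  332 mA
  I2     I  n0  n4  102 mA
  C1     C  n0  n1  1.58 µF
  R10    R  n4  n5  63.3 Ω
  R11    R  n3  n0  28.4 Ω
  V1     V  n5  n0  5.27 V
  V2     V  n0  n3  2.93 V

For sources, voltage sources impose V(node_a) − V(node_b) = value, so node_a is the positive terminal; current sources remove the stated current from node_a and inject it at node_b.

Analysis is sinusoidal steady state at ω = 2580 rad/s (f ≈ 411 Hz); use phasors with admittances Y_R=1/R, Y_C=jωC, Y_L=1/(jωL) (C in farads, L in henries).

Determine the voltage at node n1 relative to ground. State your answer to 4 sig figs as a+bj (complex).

Apply KCL at each of the 6 non-ground nodes and solve the resulting linear system.
Node n1: branches {L1, R4, R9, C1} → V_1 = -2.944+0.002660j
Node n2: branches {R1, R4, R6} → V_2 = -2.393+0.002484j
Node n3: branches {L1, R8, R9, R11, V2} → V_3 = -2.930+0.000j
Node n4: branches {R1, R2, R6, R8, I2, R10} → V_4 = 5.388+8.804e-07j
Node n5: branches {R2, R3, R5, R7, I1, R10, V1} → V_5 = 5.270+0.000j
Node n6: branches {R3, R5, R7} → V_6 = 5.270+0.000j
Source currents: i(V1)=-0.2335+7.355e-07j, i(V2)=-0.1067-0.01200j

-2.944+0.002660j V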